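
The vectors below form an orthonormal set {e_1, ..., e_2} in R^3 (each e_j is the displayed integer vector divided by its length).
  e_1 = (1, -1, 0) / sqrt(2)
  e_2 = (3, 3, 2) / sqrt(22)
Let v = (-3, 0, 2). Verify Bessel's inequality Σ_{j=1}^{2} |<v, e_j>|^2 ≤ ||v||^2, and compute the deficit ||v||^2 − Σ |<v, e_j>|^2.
Σ |<v, e_j>|^2 = 62/11; ||v||^2 = 13; deficit = 81/11

Write each e_j = u_j / sqrt(<u_j, u_j>) where u_j is the displayed integer vector. Then <v, e_j> = <v, u_j> / sqrt(<u_j, u_j>), so |<v, e_j>|^2 = <v, u_j>^2 / <u_j, u_j>.
Coefficients: <v, e_1> = -3/sqrt(2), <v, e_2> = -5/sqrt(22).
Square and sum: Σ |<v, e_j>|^2 = 62/11.
Compute ||v||^2 = v·v = 13.
Deficit = 13 − 62/11 = 81/11 ≥ 0, confirming Bessel's inequality. (The deficit equals ||v − Σ <v,e_j> e_j||^2, the squared distance from v to span{e_j}.)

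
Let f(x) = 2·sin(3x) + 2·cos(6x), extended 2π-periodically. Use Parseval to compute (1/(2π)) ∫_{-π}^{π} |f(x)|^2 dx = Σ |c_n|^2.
Σ |c_n|^2 = 4

Expand |f|^2 and use orthogonality of {sin(nx), cos(mx)} on [-π, π]:
  ∫_{-π}^{π} sin(nx)^2 dx = π, ∫ cos(mx)^2 dx = π, and cross terms integrate to 0.
So ∫_{-π}^{π} f(x)^2 dx = 2^2 · π + 2^2 · π = (4 + 4)π.
Divide by 2π: (4 + 4)/2 = 4.
By Parseval, this equals Σ |c_n|^2.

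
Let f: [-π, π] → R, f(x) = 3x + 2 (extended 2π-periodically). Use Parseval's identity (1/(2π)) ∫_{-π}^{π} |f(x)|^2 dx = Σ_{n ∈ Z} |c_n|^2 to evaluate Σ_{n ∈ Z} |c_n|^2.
Σ |c_n|^2 = 3π^2 + 4

Expand and integrate term by term over [-π, π]:
  ∫ (3x)^2 dx = 9·(2π^3/3); ∫ 2·3·(2)·x dx = 0 (odd integrand); ∫ 2^2 dx = 4·2π.
So (1/(2π)) ∫_{-π}^{π} (3x + 2)^2 dx = 9π^2/3 + 4 = 3π^2 + 4.
Parseval ⇒ Σ |c_n|^2 = 3π^2 + 4.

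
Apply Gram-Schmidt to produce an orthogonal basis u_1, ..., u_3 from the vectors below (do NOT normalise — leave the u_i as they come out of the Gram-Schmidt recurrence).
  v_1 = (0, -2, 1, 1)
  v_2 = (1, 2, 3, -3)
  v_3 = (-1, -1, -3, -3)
Orthogonal basis:
  u_1 = (0, -2, 1, 1)
  u_2 = (1, 2/3, 11/3, -7/3)
  u_3 = (-44/61, -131/61, -80/61, -182/61)

Apply the Gram-Schmidt recurrence
  u_1 = v_1
  u_i = v_i − Σ_{j<i} ((v_i · u_j) / (u_j · u_j)) · u_j.

Step by step this gives:
  u_1 = (0, -2, 1, 1)
  u_2 = (1, 2/3, 11/3, -7/3)
  u_3 = (-44/61, -131/61, -80/61, -182/61)

Orthogonality check:
  u_2 · u_1 = 0 (should be 0)
  u_3 · u_1 = 0 (should be 0)
  u_3 · u_2 = 0 (should be 0)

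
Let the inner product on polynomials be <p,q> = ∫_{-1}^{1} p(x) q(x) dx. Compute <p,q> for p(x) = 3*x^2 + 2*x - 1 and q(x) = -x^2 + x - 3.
<p,q> = 4/5

Expand the product: p(x)·q(x) = -3*x^4 + x^3 - 6*x^2 - 7*x + 3.
∫_{-1}^{1} of each monomial x^k gives [2/(k+1) if k even, 0 if k odd]. Integrating term-by-term (or equivalently evaluating the antiderivative F(x) = -3*x^5/5 + x^4/4 - 2*x^3 - 7*x^2/2 + 3*x at the endpoints):
  F(1) − F(−1) = -57/20 − (-73/20) = 4/5.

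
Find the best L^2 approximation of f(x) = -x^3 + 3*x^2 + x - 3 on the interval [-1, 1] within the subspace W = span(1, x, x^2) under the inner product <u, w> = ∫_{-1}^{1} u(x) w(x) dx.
g(x) = 3*x^2 + 2*x/5 - 3

The best approximation g ∈ W is the orthogonal projection of f onto W. Writing g = a_0 + a_1 x + a_2 x^2, the coefficients solve the normal equations G · a = b where
  G_{ij} = <φ_i, φ_j> and b_i = <f, φ_i>, with φ_0 = 1, φ_1 = x, φ_2 = x^2.
G =
  [2, 0, 2/3]
  [0, 2/3, 0]
  [2/3, 0, 2/5],
b = (-4, 4/15, -4/5).
Solving gives a_0 = -3, a_1 = 2/5, a_2 = 3, so
  g(x) = 3*x^2 + 2*x/5 - 3.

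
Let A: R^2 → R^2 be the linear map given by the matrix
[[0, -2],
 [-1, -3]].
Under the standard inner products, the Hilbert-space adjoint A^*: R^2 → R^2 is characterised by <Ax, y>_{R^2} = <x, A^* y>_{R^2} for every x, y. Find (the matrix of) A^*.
A^* = A^T =
[[0, -1],
 [-2, -3]]

For real matrices with standard dot products, the defining identity <Ax, y> = <x, A^* y> gives (Ax)^T y = x^T (A^*) y, i.e. x^T A^T y = x^T (A^*) y. Since this holds for all x, y, we must have A^* = A^T. Therefore
A^* =
[[0, -1],
 [-2, -3]].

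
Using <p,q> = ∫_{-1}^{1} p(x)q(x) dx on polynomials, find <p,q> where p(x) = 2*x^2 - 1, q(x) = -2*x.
<p,q> = 0

Expand the product: p(x)·q(x) = -4*x^3 + 2*x.
∫_{-1}^{1} of each monomial x^k gives [2/(k+1) if k even, 0 if k odd]. Integrating term-by-term (or equivalently evaluating the antiderivative F(x) = -x^4 + x^2 at the endpoints):
  F(1) − F(−1) = 0 − (0) = 0.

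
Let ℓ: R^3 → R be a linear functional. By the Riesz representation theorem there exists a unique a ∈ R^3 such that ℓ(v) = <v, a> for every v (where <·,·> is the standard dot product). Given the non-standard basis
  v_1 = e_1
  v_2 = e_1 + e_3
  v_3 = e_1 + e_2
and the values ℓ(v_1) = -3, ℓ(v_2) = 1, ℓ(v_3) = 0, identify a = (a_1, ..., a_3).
a = (-3, 3, 4)

Write a = (a_1, ..., a_3) in the standard basis. For each basis vector v_i, ℓ(v_i) = <v_i, a> is a linear equation in the a_j's. Collect the n equations into a matrix system V a = ℓ, where row i of V is v_i (expressed in the standard basis). Since V is invertible (lower-triangular with 1s on the diagonal, up to permutation), solve by back-substitution:
  V =
[[1, 0, 0],
 [1, 0, 1],
 [1, 1, 0]]
  V a = (-3, 1, 0)
Solving gives a = (-3, 3, 4).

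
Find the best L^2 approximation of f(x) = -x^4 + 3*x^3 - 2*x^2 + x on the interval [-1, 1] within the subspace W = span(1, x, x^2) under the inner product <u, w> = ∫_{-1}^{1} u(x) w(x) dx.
g(x) = -20*x^2/7 + 14*x/5 + 3/35

The best approximation g ∈ W is the orthogonal projection of f onto W. Writing g = a_0 + a_1 x + a_2 x^2, the coefficients solve the normal equations G · a = b where
  G_{ij} = <φ_i, φ_j> and b_i = <f, φ_i>, with φ_0 = 1, φ_1 = x, φ_2 = x^2.
G =
  [2, 0, 2/3]
  [0, 2/3, 0]
  [2/3, 0, 2/5],
b = (-26/15, 28/15, -38/35).
Solving gives a_0 = 3/35, a_1 = 14/5, a_2 = -20/7, so
  g(x) = -20*x^2/7 + 14*x/5 + 3/35.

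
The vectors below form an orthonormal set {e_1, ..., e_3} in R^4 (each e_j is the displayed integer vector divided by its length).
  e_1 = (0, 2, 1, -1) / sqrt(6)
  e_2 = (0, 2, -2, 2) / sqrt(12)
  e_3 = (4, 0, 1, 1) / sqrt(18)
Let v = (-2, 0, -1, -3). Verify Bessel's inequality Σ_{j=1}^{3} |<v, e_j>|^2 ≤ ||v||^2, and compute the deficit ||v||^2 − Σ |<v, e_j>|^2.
Σ |<v, e_j>|^2 = 10; ||v||^2 = 14; deficit = 4

Write each e_j = u_j / sqrt(<u_j, u_j>) where u_j is the displayed integer vector. Then <v, e_j> = <v, u_j> / sqrt(<u_j, u_j>), so |<v, e_j>|^2 = <v, u_j>^2 / <u_j, u_j>.
Coefficients: <v, e_1> = 2/sqrt(6), <v, e_2> = -4/sqrt(12), <v, e_3> = -12/sqrt(18).
Square and sum: Σ |<v, e_j>|^2 = 10.
Compute ||v||^2 = v·v = 14.
Deficit = 14 − 10 = 4 ≥ 0, confirming Bessel's inequality. (The deficit equals ||v − Σ <v,e_j> e_j||^2, the squared distance from v to span{e_j}.)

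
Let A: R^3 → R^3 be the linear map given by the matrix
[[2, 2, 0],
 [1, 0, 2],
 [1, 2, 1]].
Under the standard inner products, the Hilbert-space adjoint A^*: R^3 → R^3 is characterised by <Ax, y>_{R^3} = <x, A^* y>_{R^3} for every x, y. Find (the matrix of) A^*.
A^* = A^T =
[[2, 1, 1],
 [2, 0, 2],
 [0, 2, 1]]

For real matrices with standard dot products, the defining identity <Ax, y> = <x, A^* y> gives (Ax)^T y = x^T (A^*) y, i.e. x^T A^T y = x^T (A^*) y. Since this holds for all x, y, we must have A^* = A^T. Therefore
A^* =
[[2, 1, 1],
 [2, 0, 2],
 [0, 2, 1]].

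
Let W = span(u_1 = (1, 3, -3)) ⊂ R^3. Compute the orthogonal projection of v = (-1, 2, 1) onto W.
proj_W(v) = (2/19, 6/19, -6/19)

Set up U = [u_1 | ... | u_1] ∈ R^(3×1). The projector onto W = col(U) is P = U (U^T U)^(-1) U^T.
Compute U^T U =
  [19],
and U^T v = (2).
Solve U^T U · c = U^T v for the coefficients: c = (2/19). The projection is proj_W(v) = U c.
Check: (v - proj_W(v)) · u_1 = 0  (should be 0).
Result: proj_W(v) = (2/19, 6/19, -6/19).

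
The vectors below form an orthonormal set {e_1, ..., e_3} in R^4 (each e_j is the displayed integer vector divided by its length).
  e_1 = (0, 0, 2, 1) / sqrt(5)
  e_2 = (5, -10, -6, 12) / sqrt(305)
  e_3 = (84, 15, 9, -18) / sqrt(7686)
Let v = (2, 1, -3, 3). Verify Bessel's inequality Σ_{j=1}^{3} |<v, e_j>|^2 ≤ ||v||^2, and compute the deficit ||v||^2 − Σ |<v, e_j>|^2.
Σ |<v, e_j>|^2 = 89/7; ||v||^2 = 23; deficit = 72/7

Write each e_j = u_j / sqrt(<u_j, u_j>) where u_j is the displayed integer vector. Then <v, e_j> = <v, u_j> / sqrt(<u_j, u_j>), so |<v, e_j>|^2 = <v, u_j>^2 / <u_j, u_j>.
Coefficients: <v, e_1> = -3/sqrt(5), <v, e_2> = 54/sqrt(305), <v, e_3> = 102/sqrt(7686).
Square and sum: Σ |<v, e_j>|^2 = 89/7.
Compute ||v||^2 = v·v = 23.
Deficit = 23 − 89/7 = 72/7 ≥ 0, confirming Bessel's inequality. (The deficit equals ||v − Σ <v,e_j> e_j||^2, the squared distance from v to span{e_j}.)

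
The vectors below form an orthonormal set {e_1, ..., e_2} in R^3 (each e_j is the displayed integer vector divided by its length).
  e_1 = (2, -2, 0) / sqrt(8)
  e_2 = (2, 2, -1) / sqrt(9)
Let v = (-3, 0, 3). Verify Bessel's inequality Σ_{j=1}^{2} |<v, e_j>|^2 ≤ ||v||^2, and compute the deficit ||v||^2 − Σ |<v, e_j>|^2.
Σ |<v, e_j>|^2 = 27/2; ||v||^2 = 18; deficit = 9/2

Write each e_j = u_j / sqrt(<u_j, u_j>) where u_j is the displayed integer vector. Then <v, e_j> = <v, u_j> / sqrt(<u_j, u_j>), so |<v, e_j>|^2 = <v, u_j>^2 / <u_j, u_j>.
Coefficients: <v, e_1> = -6/sqrt(8), <v, e_2> = -9/sqrt(9).
Square and sum: Σ |<v, e_j>|^2 = 27/2.
Compute ||v||^2 = v·v = 18.
Deficit = 18 − 27/2 = 9/2 ≥ 0, confirming Bessel's inequality. (The deficit equals ||v − Σ <v,e_j> e_j||^2, the squared distance from v to span{e_j}.)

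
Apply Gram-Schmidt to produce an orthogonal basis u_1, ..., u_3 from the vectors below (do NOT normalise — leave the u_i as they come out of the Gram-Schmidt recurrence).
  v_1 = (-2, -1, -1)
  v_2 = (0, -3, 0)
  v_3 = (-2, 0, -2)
Orthogonal basis:
  u_1 = (-2, -1, -1)
  u_2 = (1, -5/2, 1/2)
  u_3 = (2/5, 0, -4/5)

Apply the Gram-Schmidt recurrence
  u_1 = v_1
  u_i = v_i − Σ_{j<i} ((v_i · u_j) / (u_j · u_j)) · u_j.

Step by step this gives:
  u_1 = (-2, -1, -1)
  u_2 = (1, -5/2, 1/2)
  u_3 = (2/5, 0, -4/5)

Orthogonality check:
  u_2 · u_1 = 0 (should be 0)
  u_3 · u_1 = 0 (should be 0)
  u_3 · u_2 = 0 (should be 0)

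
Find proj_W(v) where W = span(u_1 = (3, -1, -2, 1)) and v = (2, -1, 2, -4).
proj_W(v) = (-1/5, 1/15, 2/15, -1/15)

Set up U = [u_1 | ... | u_1] ∈ R^(4×1). The projector onto W = col(U) is P = U (U^T U)^(-1) U^T.
Compute U^T U =
  [15],
and U^T v = (-1).
Solve U^T U · c = U^T v for the coefficients: c = (-1/15). The projection is proj_W(v) = U c.
Check: (v - proj_W(v)) · u_1 = 0  (should be 0).
Result: proj_W(v) = (-1/5, 1/15, 2/15, -1/15).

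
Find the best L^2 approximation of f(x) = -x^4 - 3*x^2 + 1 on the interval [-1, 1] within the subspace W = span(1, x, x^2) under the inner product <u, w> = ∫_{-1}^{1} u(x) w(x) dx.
g(x) = 38/35 - 27*x^2/7

The best approximation g ∈ W is the orthogonal projection of f onto W. Writing g = a_0 + a_1 x + a_2 x^2, the coefficients solve the normal equations G · a = b where
  G_{ij} = <φ_i, φ_j> and b_i = <f, φ_i>, with φ_0 = 1, φ_1 = x, φ_2 = x^2.
G =
  [2, 0, 2/3]
  [0, 2/3, 0]
  [2/3, 0, 2/5],
b = (-2/5, 0, -86/105).
Solving gives a_0 = 38/35, a_1 = 0, a_2 = -27/7, so
  g(x) = 38/35 - 27*x^2/7.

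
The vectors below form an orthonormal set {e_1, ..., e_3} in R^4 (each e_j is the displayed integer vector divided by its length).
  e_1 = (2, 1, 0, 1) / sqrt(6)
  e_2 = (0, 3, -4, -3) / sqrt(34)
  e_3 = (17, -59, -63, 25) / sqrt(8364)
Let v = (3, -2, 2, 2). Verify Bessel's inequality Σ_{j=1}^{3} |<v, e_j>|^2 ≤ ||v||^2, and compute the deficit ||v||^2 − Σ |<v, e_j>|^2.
Σ |<v, e_j>|^2 = 3083/164; ||v||^2 = 21; deficit = 361/164

Write each e_j = u_j / sqrt(<u_j, u_j>) where u_j is the displayed integer vector. Then <v, e_j> = <v, u_j> / sqrt(<u_j, u_j>), so |<v, e_j>|^2 = <v, u_j>^2 / <u_j, u_j>.
Coefficients: <v, e_1> = 6/sqrt(6), <v, e_2> = -20/sqrt(34), <v, e_3> = 93/sqrt(8364).
Square and sum: Σ |<v, e_j>|^2 = 3083/164.
Compute ||v||^2 = v·v = 21.
Deficit = 21 − 3083/164 = 361/164 ≥ 0, confirming Bessel's inequality. (The deficit equals ||v − Σ <v,e_j> e_j||^2, the squared distance from v to span{e_j}.)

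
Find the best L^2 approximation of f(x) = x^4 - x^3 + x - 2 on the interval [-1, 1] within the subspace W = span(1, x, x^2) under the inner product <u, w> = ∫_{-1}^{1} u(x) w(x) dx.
g(x) = 6*x^2/7 + 2*x/5 - 73/35

The best approximation g ∈ W is the orthogonal projection of f onto W. Writing g = a_0 + a_1 x + a_2 x^2, the coefficients solve the normal equations G · a = b where
  G_{ij} = <φ_i, φ_j> and b_i = <f, φ_i>, with φ_0 = 1, φ_1 = x, φ_2 = x^2.
G =
  [2, 0, 2/3]
  [0, 2/3, 0]
  [2/3, 0, 2/5],
b = (-18/5, 4/15, -22/21).
Solving gives a_0 = -73/35, a_1 = 2/5, a_2 = 6/7, so
  g(x) = 6*x^2/7 + 2*x/5 - 73/35.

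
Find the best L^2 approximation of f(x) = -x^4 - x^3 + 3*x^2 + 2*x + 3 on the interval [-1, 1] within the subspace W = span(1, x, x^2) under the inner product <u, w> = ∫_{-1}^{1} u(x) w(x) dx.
g(x) = 15*x^2/7 + 7*x/5 + 108/35

The best approximation g ∈ W is the orthogonal projection of f onto W. Writing g = a_0 + a_1 x + a_2 x^2, the coefficients solve the normal equations G · a = b where
  G_{ij} = <φ_i, φ_j> and b_i = <f, φ_i>, with φ_0 = 1, φ_1 = x, φ_2 = x^2.
G =
  [2, 0, 2/3]
  [0, 2/3, 0]
  [2/3, 0, 2/5],
b = (38/5, 14/15, 102/35).
Solving gives a_0 = 108/35, a_1 = 7/5, a_2 = 15/7, so
  g(x) = 15*x^2/7 + 7*x/5 + 108/35.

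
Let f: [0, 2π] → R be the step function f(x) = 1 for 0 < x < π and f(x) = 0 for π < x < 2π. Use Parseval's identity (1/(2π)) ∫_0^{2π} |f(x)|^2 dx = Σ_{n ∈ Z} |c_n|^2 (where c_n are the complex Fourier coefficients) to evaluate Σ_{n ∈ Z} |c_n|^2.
Σ |c_n|^2 = 1/2

Parseval equates the L^2 energy of f (normalised by 1/(2π)) with the ℓ^2 sum of its Fourier coefficients: (1/(2π)) ∫_0^{2π} |f|^2 = Σ |c_n|^2.
Compute the left side: (1/(2π)) [∫_0^π 1^2 dx + ∫_π^{2π} 0^2 dx] = (1/(2π)) · (1π + 0π) = (1 + 0)/2 = 1/2.
So Σ_{n ∈ Z} |c_n|^2 = 1/2.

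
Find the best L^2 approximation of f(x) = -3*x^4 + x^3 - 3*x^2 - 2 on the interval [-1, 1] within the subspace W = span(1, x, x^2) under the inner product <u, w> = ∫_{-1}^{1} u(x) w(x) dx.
g(x) = -39*x^2/7 + 3*x/5 - 61/35

The best approximation g ∈ W is the orthogonal projection of f onto W. Writing g = a_0 + a_1 x + a_2 x^2, the coefficients solve the normal equations G · a = b where
  G_{ij} = <φ_i, φ_j> and b_i = <f, φ_i>, with φ_0 = 1, φ_1 = x, φ_2 = x^2.
G =
  [2, 0, 2/3]
  [0, 2/3, 0]
  [2/3, 0, 2/5],
b = (-36/5, 2/5, -356/105).
Solving gives a_0 = -61/35, a_1 = 3/5, a_2 = -39/7, so
  g(x) = -39*x^2/7 + 3*x/5 - 61/35.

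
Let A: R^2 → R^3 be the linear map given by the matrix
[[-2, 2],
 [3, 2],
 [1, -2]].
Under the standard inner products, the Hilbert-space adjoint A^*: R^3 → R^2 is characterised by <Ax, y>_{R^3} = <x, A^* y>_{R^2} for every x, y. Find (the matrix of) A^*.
A^* = A^T =
[[-2, 3, 1],
 [2, 2, -2]]

For real matrices with standard dot products, the defining identity <Ax, y> = <x, A^* y> gives (Ax)^T y = x^T (A^*) y, i.e. x^T A^T y = x^T (A^*) y. Since this holds for all x, y, we must have A^* = A^T. Therefore
A^* =
[[-2, 3, 1],
 [2, 2, -2]].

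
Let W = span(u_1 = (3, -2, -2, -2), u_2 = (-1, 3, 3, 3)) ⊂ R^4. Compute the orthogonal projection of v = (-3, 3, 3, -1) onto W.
proj_W(v) = (-3, 5/3, 5/3, 5/3)

Set up U = [u_1 | ... | u_2] ∈ R^(4×2). The projector onto W = col(U) is P = U (U^T U)^(-1) U^T.
Compute U^T U =
  [21, -21]
  [-21, 28],
and U^T v = (-19, 18).
Solve U^T U · c = U^T v for the coefficients: c = (-22/21, -1/7). The projection is proj_W(v) = U c.
Check: (v - proj_W(v)) · u_1 = 0  (should be 0).
Check: (v - proj_W(v)) · u_2 = 0  (should be 0).
Result: proj_W(v) = (-3, 5/3, 5/3, 5/3).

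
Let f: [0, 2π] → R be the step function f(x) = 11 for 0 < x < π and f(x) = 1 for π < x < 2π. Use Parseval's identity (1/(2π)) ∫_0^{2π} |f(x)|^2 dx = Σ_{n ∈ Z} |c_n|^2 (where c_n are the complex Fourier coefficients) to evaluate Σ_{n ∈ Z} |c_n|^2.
Σ |c_n|^2 = 61

Parseval equates the L^2 energy of f (normalised by 1/(2π)) with the ℓ^2 sum of its Fourier coefficients: (1/(2π)) ∫_0^{2π} |f|^2 = Σ |c_n|^2.
Compute the left side: (1/(2π)) [∫_0^π 11^2 dx + ∫_π^{2π} 1^2 dx] = (1/(2π)) · (121π + 1π) = (121 + 1)/2 = 61.
So Σ_{n ∈ Z} |c_n|^2 = 61.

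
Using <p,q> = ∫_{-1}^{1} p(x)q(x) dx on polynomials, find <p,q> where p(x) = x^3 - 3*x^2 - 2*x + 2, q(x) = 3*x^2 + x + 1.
<p,q> = 22/15

Expand the product: p(x)·q(x) = 3*x^5 - 8*x^4 - 8*x^3 + x^2 + 2.
∫_{-1}^{1} of each monomial x^k gives [2/(k+1) if k even, 0 if k odd]. Integrating term-by-term (or equivalently evaluating the antiderivative F(x) = x^6/2 - 8*x^5/5 - 2*x^4 + x^3/3 + 2*x at the endpoints):
  F(1) − F(−1) = -23/30 − (-67/30) = 22/15.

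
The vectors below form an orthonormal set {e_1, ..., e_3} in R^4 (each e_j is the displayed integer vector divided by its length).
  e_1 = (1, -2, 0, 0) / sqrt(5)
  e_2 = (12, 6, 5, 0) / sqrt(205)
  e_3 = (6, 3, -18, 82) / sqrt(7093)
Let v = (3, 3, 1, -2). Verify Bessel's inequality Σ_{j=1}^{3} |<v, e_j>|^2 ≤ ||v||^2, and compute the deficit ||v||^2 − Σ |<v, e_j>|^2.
Σ |<v, e_j>|^2 = 3835/173; ||v||^2 = 23; deficit = 144/173

Write each e_j = u_j / sqrt(<u_j, u_j>) where u_j is the displayed integer vector. Then <v, e_j> = <v, u_j> / sqrt(<u_j, u_j>), so |<v, e_j>|^2 = <v, u_j>^2 / <u_j, u_j>.
Coefficients: <v, e_1> = -3/sqrt(5), <v, e_2> = 59/sqrt(205), <v, e_3> = -155/sqrt(7093).
Square and sum: Σ |<v, e_j>|^2 = 3835/173.
Compute ||v||^2 = v·v = 23.
Deficit = 23 − 3835/173 = 144/173 ≥ 0, confirming Bessel's inequality. (The deficit equals ||v − Σ <v,e_j> e_j||^2, the squared distance from v to span{e_j}.)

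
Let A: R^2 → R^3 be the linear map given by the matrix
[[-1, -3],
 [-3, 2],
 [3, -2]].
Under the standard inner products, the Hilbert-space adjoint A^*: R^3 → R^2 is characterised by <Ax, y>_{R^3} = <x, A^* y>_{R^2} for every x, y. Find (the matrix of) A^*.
A^* = A^T =
[[-1, -3, 3],
 [-3, 2, -2]]

For real matrices with standard dot products, the defining identity <Ax, y> = <x, A^* y> gives (Ax)^T y = x^T (A^*) y, i.e. x^T A^T y = x^T (A^*) y. Since this holds for all x, y, we must have A^* = A^T. Therefore
A^* =
[[-1, -3, 3],
 [-3, 2, -2]].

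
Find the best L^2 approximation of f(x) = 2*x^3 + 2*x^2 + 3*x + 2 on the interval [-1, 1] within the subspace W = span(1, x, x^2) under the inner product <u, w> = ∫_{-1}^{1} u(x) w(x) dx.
g(x) = 2*x^2 + 21*x/5 + 2

The best approximation g ∈ W is the orthogonal projection of f onto W. Writing g = a_0 + a_1 x + a_2 x^2, the coefficients solve the normal equations G · a = b where
  G_{ij} = <φ_i, φ_j> and b_i = <f, φ_i>, with φ_0 = 1, φ_1 = x, φ_2 = x^2.
G =
  [2, 0, 2/3]
  [0, 2/3, 0]
  [2/3, 0, 2/5],
b = (16/3, 14/5, 32/15).
Solving gives a_0 = 2, a_1 = 21/5, a_2 = 2, so
  g(x) = 2*x^2 + 21*x/5 + 2.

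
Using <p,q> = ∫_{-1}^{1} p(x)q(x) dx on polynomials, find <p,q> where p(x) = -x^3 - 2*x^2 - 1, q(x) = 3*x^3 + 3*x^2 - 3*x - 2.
<p,q> = 274/105

Expand the product: p(x)·q(x) = -3*x^6 - 9*x^5 - 3*x^4 + 5*x^3 + x^2 + 3*x + 2.
∫_{-1}^{1} of each monomial x^k gives [2/(k+1) if k even, 0 if k odd]. Integrating term-by-term (or equivalently evaluating the antiderivative F(x) = -3*x^7/7 - 3*x^6/2 - 3*x^5/5 + 5*x^4/4 + x^3/3 + 3*x^2/2 + 2*x at the endpoints):
  F(1) − F(−1) = 1073/420 − (-23/420) = 274/105.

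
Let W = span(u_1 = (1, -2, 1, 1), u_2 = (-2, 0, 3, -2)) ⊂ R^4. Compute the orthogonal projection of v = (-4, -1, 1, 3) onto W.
proj_W(v) = (-35/118, -39/59, 75/59, -35/118)

Set up U = [u_1 | ... | u_2] ∈ R^(4×2). The projector onto W = col(U) is P = U (U^T U)^(-1) U^T.
Compute U^T U =
  [7, -1]
  [-1, 17],
and U^T v = (2, 5).
Solve U^T U · c = U^T v for the coefficients: c = (39/118, 37/118). The projection is proj_W(v) = U c.
Check: (v - proj_W(v)) · u_1 = 0  (should be 0).
Check: (v - proj_W(v)) · u_2 = 0  (should be 0).
Result: proj_W(v) = (-35/118, -39/59, 75/59, -35/118).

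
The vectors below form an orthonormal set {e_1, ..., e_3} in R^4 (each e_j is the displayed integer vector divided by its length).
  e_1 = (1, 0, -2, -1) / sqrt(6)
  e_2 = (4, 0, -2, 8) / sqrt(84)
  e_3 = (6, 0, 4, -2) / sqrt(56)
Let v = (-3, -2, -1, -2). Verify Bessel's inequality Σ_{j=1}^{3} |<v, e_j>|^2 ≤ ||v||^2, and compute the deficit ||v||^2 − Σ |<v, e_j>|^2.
Σ |<v, e_j>|^2 = 14; ||v||^2 = 18; deficit = 4

Write each e_j = u_j / sqrt(<u_j, u_j>) where u_j is the displayed integer vector. Then <v, e_j> = <v, u_j> / sqrt(<u_j, u_j>), so |<v, e_j>|^2 = <v, u_j>^2 / <u_j, u_j>.
Coefficients: <v, e_1> = 1/sqrt(6), <v, e_2> = -26/sqrt(84), <v, e_3> = -18/sqrt(56).
Square and sum: Σ |<v, e_j>|^2 = 14.
Compute ||v||^2 = v·v = 18.
Deficit = 18 − 14 = 4 ≥ 0, confirming Bessel's inequality. (The deficit equals ||v − Σ <v,e_j> e_j||^2, the squared distance from v to span{e_j}.)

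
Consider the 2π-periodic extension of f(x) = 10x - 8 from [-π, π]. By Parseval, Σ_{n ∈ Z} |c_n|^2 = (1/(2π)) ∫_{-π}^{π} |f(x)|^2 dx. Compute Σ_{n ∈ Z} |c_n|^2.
Σ |c_n|^2 = 100π^2/3 + 64

Expand and integrate term by term over [-π, π]:
  ∫ (10x)^2 dx = 100·(2π^3/3); ∫ 2·10·(-8)·x dx = 0 (odd integrand); ∫ (-8)^2 dx = 64·2π.
So (1/(2π)) ∫_{-π}^{π} (10x - 8)^2 dx = 100π^2/3 + 64 = 100π^2/3 + 64.
Parseval ⇒ Σ |c_n|^2 = 100π^2/3 + 64.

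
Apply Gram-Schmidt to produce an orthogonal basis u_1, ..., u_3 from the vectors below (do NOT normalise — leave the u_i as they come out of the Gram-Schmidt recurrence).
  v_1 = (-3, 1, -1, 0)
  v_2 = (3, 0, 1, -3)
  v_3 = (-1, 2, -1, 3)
Orthogonal basis:
  u_1 = (-3, 1, -1, 0)
  u_2 = (3/11, 10/11, 1/11, -3)
  u_3 = (92/109, 234/109, -42/109, 78/109)

Apply the Gram-Schmidt recurrence
  u_1 = v_1
  u_i = v_i − Σ_{j<i} ((v_i · u_j) / (u_j · u_j)) · u_j.

Step by step this gives:
  u_1 = (-3, 1, -1, 0)
  u_2 = (3/11, 10/11, 1/11, -3)
  u_3 = (92/109, 234/109, -42/109, 78/109)

Orthogonality check:
  u_2 · u_1 = 0 (should be 0)
  u_3 · u_1 = 0 (should be 0)
  u_3 · u_2 = 0 (should be 0)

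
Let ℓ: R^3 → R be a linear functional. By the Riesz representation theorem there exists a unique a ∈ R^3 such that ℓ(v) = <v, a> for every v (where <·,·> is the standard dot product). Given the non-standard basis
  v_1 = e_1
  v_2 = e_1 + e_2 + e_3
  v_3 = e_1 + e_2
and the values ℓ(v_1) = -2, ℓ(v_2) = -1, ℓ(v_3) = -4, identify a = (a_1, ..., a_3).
a = (-2, -2, 3)

Write a = (a_1, ..., a_3) in the standard basis. For each basis vector v_i, ℓ(v_i) = <v_i, a> is a linear equation in the a_j's. Collect the n equations into a matrix system V a = ℓ, where row i of V is v_i (expressed in the standard basis). Since V is invertible (lower-triangular with 1s on the diagonal, up to permutation), solve by back-substitution:
  V =
[[1, 0, 0],
 [1, 1, 1],
 [1, 1, 0]]
  V a = (-2, -1, -4)
Solving gives a = (-2, -2, 3).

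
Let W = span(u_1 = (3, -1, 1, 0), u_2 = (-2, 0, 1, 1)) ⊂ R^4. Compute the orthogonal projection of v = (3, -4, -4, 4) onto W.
proj_W(v) = (114/41, -24/41, 3/41, -21/41)

Set up U = [u_1 | ... | u_2] ∈ R^(4×2). The projector onto W = col(U) is P = U (U^T U)^(-1) U^T.
Compute U^T U =
  [11, -5]
  [-5, 6],
and U^T v = (9, -6).
Solve U^T U · c = U^T v for the coefficients: c = (24/41, -21/41). The projection is proj_W(v) = U c.
Check: (v - proj_W(v)) · u_1 = 0  (should be 0).
Check: (v - proj_W(v)) · u_2 = 0  (should be 0).
Result: proj_W(v) = (114/41, -24/41, 3/41, -21/41).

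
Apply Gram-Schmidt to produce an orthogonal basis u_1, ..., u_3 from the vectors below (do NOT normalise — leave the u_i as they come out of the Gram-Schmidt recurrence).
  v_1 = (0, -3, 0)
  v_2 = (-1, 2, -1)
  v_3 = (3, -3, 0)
Orthogonal basis:
  u_1 = (0, -3, 0)
  u_2 = (-1, 0, -1)
  u_3 = (3/2, 0, -3/2)

Apply the Gram-Schmidt recurrence
  u_1 = v_1
  u_i = v_i − Σ_{j<i} ((v_i · u_j) / (u_j · u_j)) · u_j.

Step by step this gives:
  u_1 = (0, -3, 0)
  u_2 = (-1, 0, -1)
  u_3 = (3/2, 0, -3/2)

Orthogonality check:
  u_2 · u_1 = 0 (should be 0)
  u_3 · u_1 = 0 (should be 0)
  u_3 · u_2 = 0 (should be 0)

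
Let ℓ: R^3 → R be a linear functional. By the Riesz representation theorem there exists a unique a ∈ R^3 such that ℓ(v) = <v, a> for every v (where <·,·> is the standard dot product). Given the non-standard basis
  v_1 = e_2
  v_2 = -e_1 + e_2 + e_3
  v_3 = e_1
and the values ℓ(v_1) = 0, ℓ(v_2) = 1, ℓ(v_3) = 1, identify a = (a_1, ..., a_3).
a = (1, 0, 2)

Write a = (a_1, ..., a_3) in the standard basis. For each basis vector v_i, ℓ(v_i) = <v_i, a> is a linear equation in the a_j's. Collect the n equations into a matrix system V a = ℓ, where row i of V is v_i (expressed in the standard basis). Since V is invertible (lower-triangular with 1s on the diagonal, up to permutation), solve by back-substitution:
  V =
[[0, 1, 0],
 [-1, 1, 1],
 [1, 0, 0]]
  V a = (0, 1, 1)
Solving gives a = (1, 0, 2).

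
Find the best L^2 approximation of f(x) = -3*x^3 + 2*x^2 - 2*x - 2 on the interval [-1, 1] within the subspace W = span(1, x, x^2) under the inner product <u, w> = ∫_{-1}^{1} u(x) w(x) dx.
g(x) = 2*x^2 - 19*x/5 - 2

The best approximation g ∈ W is the orthogonal projection of f onto W. Writing g = a_0 + a_1 x + a_2 x^2, the coefficients solve the normal equations G · a = b where
  G_{ij} = <φ_i, φ_j> and b_i = <f, φ_i>, with φ_0 = 1, φ_1 = x, φ_2 = x^2.
G =
  [2, 0, 2/3]
  [0, 2/3, 0]
  [2/3, 0, 2/5],
b = (-8/3, -38/15, -8/15).
Solving gives a_0 = -2, a_1 = -19/5, a_2 = 2, so
  g(x) = 2*x^2 - 19*x/5 - 2.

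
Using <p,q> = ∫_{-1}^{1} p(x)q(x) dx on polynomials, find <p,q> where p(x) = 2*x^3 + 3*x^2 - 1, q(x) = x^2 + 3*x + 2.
<p,q> = 44/15

Expand the product: p(x)·q(x) = 2*x^5 + 9*x^4 + 13*x^3 + 5*x^2 - 3*x - 2.
∫_{-1}^{1} of each monomial x^k gives [2/(k+1) if k even, 0 if k odd]. Integrating term-by-term (or equivalently evaluating the antiderivative F(x) = x^6/3 + 9*x^5/5 + 13*x^4/4 + 5*x^3/3 - 3*x^2/2 - 2*x at the endpoints):
  F(1) − F(−1) = 71/20 − (37/60) = 44/15.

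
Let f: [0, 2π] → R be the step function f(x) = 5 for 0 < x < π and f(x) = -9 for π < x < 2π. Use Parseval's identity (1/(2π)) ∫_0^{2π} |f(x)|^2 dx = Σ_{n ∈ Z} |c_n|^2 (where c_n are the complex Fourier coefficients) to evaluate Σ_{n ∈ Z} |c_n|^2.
Σ |c_n|^2 = 53

Parseval equates the L^2 energy of f (normalised by 1/(2π)) with the ℓ^2 sum of its Fourier coefficients: (1/(2π)) ∫_0^{2π} |f|^2 = Σ |c_n|^2.
Compute the left side: (1/(2π)) [∫_0^π 5^2 dx + ∫_π^{2π} (-9)^2 dx] = (1/(2π)) · (25π + 81π) = (25 + 81)/2 = 53.
So Σ_{n ∈ Z} |c_n|^2 = 53.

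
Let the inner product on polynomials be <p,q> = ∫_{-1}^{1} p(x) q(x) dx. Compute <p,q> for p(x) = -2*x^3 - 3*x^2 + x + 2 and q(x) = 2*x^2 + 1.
<p,q> = 34/15

Expand the product: p(x)·q(x) = -4*x^5 - 6*x^4 + x^2 + x + 2.
∫_{-1}^{1} of each monomial x^k gives [2/(k+1) if k even, 0 if k odd]. Integrating term-by-term (or equivalently evaluating the antiderivative F(x) = -2*x^6/3 - 6*x^5/5 + x^3/3 + x^2/2 + 2*x at the endpoints):
  F(1) − F(−1) = 29/30 − (-13/10) = 34/15.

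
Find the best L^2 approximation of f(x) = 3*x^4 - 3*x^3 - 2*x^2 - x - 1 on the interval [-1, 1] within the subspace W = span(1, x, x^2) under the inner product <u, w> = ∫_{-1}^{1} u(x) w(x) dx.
g(x) = 4*x^2/7 - 14*x/5 - 44/35

The best approximation g ∈ W is the orthogonal projection of f onto W. Writing g = a_0 + a_1 x + a_2 x^2, the coefficients solve the normal equations G · a = b where
  G_{ij} = <φ_i, φ_j> and b_i = <f, φ_i>, with φ_0 = 1, φ_1 = x, φ_2 = x^2.
G =
  [2, 0, 2/3]
  [0, 2/3, 0]
  [2/3, 0, 2/5],
b = (-32/15, -28/15, -64/105).
Solving gives a_0 = -44/35, a_1 = -14/5, a_2 = 4/7, so
  g(x) = 4*x^2/7 - 14*x/5 - 44/35.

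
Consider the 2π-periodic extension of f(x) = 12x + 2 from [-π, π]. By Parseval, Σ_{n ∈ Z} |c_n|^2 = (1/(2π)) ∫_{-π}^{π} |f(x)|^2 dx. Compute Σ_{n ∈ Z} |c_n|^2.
Σ |c_n|^2 = 48π^2 + 4

Expand and integrate term by term over [-π, π]:
  ∫ (12x)^2 dx = 144·(2π^3/3); ∫ 2·12·(2)·x dx = 0 (odd integrand); ∫ 2^2 dx = 4·2π.
So (1/(2π)) ∫_{-π}^{π} (12x + 2)^2 dx = 144π^2/3 + 4 = 48π^2 + 4.
Parseval ⇒ Σ |c_n|^2 = 48π^2 + 4.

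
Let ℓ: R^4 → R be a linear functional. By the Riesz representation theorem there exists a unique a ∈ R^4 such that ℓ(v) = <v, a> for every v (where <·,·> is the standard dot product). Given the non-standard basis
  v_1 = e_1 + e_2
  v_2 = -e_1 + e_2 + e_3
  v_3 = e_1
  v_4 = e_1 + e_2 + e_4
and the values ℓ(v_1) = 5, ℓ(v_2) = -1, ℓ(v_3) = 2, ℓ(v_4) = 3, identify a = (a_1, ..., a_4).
a = (2, 3, -2, -2)

Write a = (a_1, ..., a_4) in the standard basis. For each basis vector v_i, ℓ(v_i) = <v_i, a> is a linear equation in the a_j's. Collect the n equations into a matrix system V a = ℓ, where row i of V is v_i (expressed in the standard basis). Since V is invertible (lower-triangular with 1s on the diagonal, up to permutation), solve by back-substitution:
  V =
[[1, 1, 0, 0],
 [-1, 1, 1, 0],
 [1, 0, 0, 0],
 [1, 1, 0, 1]]
  V a = (5, -1, 2, 3)
Solving gives a = (2, 3, -2, -2).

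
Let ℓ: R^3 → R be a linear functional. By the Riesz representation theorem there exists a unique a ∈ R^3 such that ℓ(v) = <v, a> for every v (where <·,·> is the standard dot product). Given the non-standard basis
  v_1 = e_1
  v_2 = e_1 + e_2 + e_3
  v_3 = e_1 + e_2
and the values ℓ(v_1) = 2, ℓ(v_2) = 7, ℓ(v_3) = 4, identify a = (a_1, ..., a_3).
a = (2, 2, 3)

Write a = (a_1, ..., a_3) in the standard basis. For each basis vector v_i, ℓ(v_i) = <v_i, a> is a linear equation in the a_j's. Collect the n equations into a matrix system V a = ℓ, where row i of V is v_i (expressed in the standard basis). Since V is invertible (lower-triangular with 1s on the diagonal, up to permutation), solve by back-substitution:
  V =
[[1, 0, 0],
 [1, 1, 1],
 [1, 1, 0]]
  V a = (2, 7, 4)
Solving gives a = (2, 2, 3).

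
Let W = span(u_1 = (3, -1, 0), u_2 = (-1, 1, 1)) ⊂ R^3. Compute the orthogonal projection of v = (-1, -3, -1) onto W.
proj_W(v) = (-3/7, -9/7, -15/7)

Set up U = [u_1 | ... | u_2] ∈ R^(3×2). The projector onto W = col(U) is P = U (U^T U)^(-1) U^T.
Compute U^T U =
  [10, -4]
  [-4, 3],
and U^T v = (0, -3).
Solve U^T U · c = U^T v for the coefficients: c = (-6/7, -15/7). The projection is proj_W(v) = U c.
Check: (v - proj_W(v)) · u_1 = 0  (should be 0).
Check: (v - proj_W(v)) · u_2 = 0  (should be 0).
Result: proj_W(v) = (-3/7, -9/7, -15/7).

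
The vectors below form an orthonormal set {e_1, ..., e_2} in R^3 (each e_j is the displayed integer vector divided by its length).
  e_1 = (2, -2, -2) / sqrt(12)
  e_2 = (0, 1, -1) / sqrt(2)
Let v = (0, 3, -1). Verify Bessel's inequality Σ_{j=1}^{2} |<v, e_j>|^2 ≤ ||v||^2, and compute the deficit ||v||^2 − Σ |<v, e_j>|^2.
Σ |<v, e_j>|^2 = 28/3; ||v||^2 = 10; deficit = 2/3

Write each e_j = u_j / sqrt(<u_j, u_j>) where u_j is the displayed integer vector. Then <v, e_j> = <v, u_j> / sqrt(<u_j, u_j>), so |<v, e_j>|^2 = <v, u_j>^2 / <u_j, u_j>.
Coefficients: <v, e_1> = -4/sqrt(12), <v, e_2> = 4/sqrt(2).
Square and sum: Σ |<v, e_j>|^2 = 28/3.
Compute ||v||^2 = v·v = 10.
Deficit = 10 − 28/3 = 2/3 ≥ 0, confirming Bessel's inequality. (The deficit equals ||v − Σ <v,e_j> e_j||^2, the squared distance from v to span{e_j}.)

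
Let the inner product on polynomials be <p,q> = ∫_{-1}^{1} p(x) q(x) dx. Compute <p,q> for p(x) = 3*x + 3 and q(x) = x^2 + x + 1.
<p,q> = 10

Expand the product: p(x)·q(x) = 3*x^3 + 6*x^2 + 6*x + 3.
∫_{-1}^{1} of each monomial x^k gives [2/(k+1) if k even, 0 if k odd]. Integrating term-by-term (or equivalently evaluating the antiderivative F(x) = 3*x^4/4 + 2*x^3 + 3*x^2 + 3*x at the endpoints):
  F(1) − F(−1) = 35/4 − (-5/4) = 10.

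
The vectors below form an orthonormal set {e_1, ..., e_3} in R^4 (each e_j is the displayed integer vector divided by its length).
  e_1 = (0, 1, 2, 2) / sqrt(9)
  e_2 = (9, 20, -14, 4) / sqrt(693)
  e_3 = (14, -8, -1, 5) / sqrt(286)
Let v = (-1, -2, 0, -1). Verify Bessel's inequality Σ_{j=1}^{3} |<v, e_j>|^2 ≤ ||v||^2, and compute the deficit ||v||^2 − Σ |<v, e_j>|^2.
Σ |<v, e_j>|^2 = 1067/182; ||v||^2 = 6; deficit = 25/182

Write each e_j = u_j / sqrt(<u_j, u_j>) where u_j is the displayed integer vector. Then <v, e_j> = <v, u_j> / sqrt(<u_j, u_j>), so |<v, e_j>|^2 = <v, u_j>^2 / <u_j, u_j>.
Coefficients: <v, e_1> = -4/sqrt(9), <v, e_2> = -53/sqrt(693), <v, e_3> = -3/sqrt(286).
Square and sum: Σ |<v, e_j>|^2 = 1067/182.
Compute ||v||^2 = v·v = 6.
Deficit = 6 − 1067/182 = 25/182 ≥ 0, confirming Bessel's inequality. (The deficit equals ||v − Σ <v,e_j> e_j||^2, the squared distance from v to span{e_j}.)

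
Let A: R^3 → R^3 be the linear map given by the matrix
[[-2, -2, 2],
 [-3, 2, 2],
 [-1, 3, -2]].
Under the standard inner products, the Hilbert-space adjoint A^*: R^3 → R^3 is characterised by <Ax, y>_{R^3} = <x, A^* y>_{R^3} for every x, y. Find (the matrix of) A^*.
A^* = A^T =
[[-2, -3, -1],
 [-2, 2, 3],
 [2, 2, -2]]

For real matrices with standard dot products, the defining identity <Ax, y> = <x, A^* y> gives (Ax)^T y = x^T (A^*) y, i.e. x^T A^T y = x^T (A^*) y. Since this holds for all x, y, we must have A^* = A^T. Therefore
A^* =
[[-2, -3, -1],
 [-2, 2, 3],
 [2, 2, -2]].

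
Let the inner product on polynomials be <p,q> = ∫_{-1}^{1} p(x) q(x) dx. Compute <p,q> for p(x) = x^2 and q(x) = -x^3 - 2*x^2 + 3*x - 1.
<p,q> = -22/15

Expand the product: p(x)·q(x) = -x^5 - 2*x^4 + 3*x^3 - x^2.
∫_{-1}^{1} of each monomial x^k gives [2/(k+1) if k even, 0 if k odd]. Integrating term-by-term (or equivalently evaluating the antiderivative F(x) = -x^6/6 - 2*x^5/5 + 3*x^4/4 - x^3/3 at the endpoints):
  F(1) − F(−1) = -3/20 − (79/60) = -22/15.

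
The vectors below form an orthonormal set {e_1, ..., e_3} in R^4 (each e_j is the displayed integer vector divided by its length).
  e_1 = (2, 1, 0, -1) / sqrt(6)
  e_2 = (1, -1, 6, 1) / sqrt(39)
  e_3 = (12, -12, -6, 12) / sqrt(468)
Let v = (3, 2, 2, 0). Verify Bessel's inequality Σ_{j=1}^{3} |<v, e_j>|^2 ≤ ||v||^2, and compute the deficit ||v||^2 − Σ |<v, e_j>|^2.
Σ |<v, e_j>|^2 = 15; ||v||^2 = 17; deficit = 2

Write each e_j = u_j / sqrt(<u_j, u_j>) where u_j is the displayed integer vector. Then <v, e_j> = <v, u_j> / sqrt(<u_j, u_j>), so |<v, e_j>|^2 = <v, u_j>^2 / <u_j, u_j>.
Coefficients: <v, e_1> = 8/sqrt(6), <v, e_2> = 13/sqrt(39), <v, e_3> = 0/sqrt(468).
Square and sum: Σ |<v, e_j>|^2 = 15.
Compute ||v||^2 = v·v = 17.
Deficit = 17 − 15 = 2 ≥ 0, confirming Bessel's inequality. (The deficit equals ||v − Σ <v,e_j> e_j||^2, the squared distance from v to span{e_j}.)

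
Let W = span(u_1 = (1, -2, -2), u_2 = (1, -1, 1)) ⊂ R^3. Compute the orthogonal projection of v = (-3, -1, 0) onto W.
proj_W(v) = (-9/13, 19/26, -15/26)

Set up U = [u_1 | ... | u_2] ∈ R^(3×2). The projector onto W = col(U) is P = U (U^T U)^(-1) U^T.
Compute U^T U =
  [9, 1]
  [1, 3],
and U^T v = (-1, -2).
Solve U^T U · c = U^T v for the coefficients: c = (-1/26, -17/26). The projection is proj_W(v) = U c.
Check: (v - proj_W(v)) · u_1 = 0  (should be 0).
Check: (v - proj_W(v)) · u_2 = 0  (should be 0).
Result: proj_W(v) = (-9/13, 19/26, -15/26).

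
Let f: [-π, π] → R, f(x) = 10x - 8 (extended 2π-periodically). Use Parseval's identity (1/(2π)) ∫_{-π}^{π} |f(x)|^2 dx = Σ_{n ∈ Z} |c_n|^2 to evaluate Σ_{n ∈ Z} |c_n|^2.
Σ |c_n|^2 = 100π^2/3 + 64

Expand and integrate term by term over [-π, π]:
  ∫ (10x)^2 dx = 100·(2π^3/3); ∫ 2·10·(-8)·x dx = 0 (odd integrand); ∫ (-8)^2 dx = 64·2π.
So (1/(2π)) ∫_{-π}^{π} (10x - 8)^2 dx = 100π^2/3 + 64 = 100π^2/3 + 64.
Parseval ⇒ Σ |c_n|^2 = 100π^2/3 + 64.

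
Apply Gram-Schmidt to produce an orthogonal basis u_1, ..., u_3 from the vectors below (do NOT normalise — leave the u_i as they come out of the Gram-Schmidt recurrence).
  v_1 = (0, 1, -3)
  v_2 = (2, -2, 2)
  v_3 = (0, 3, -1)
Orthogonal basis:
  u_1 = (0, 1, -3)
  u_2 = (2, -6/5, -2/5)
  u_3 = (8/7, 12/7, 4/7)

Apply the Gram-Schmidt recurrence
  u_1 = v_1
  u_i = v_i − Σ_{j<i} ((v_i · u_j) / (u_j · u_j)) · u_j.

Step by step this gives:
  u_1 = (0, 1, -3)
  u_2 = (2, -6/5, -2/5)
  u_3 = (8/7, 12/7, 4/7)

Orthogonality check:
  u_2 · u_1 = 0 (should be 0)
  u_3 · u_1 = 0 (should be 0)
  u_3 · u_2 = 0 (should be 0)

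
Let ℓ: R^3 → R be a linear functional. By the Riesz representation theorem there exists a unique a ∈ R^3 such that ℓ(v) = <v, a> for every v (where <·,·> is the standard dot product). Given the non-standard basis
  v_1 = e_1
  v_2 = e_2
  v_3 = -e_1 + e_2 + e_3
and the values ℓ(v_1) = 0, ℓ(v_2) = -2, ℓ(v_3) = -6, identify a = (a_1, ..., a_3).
a = (0, -2, -4)

Write a = (a_1, ..., a_3) in the standard basis. For each basis vector v_i, ℓ(v_i) = <v_i, a> is a linear equation in the a_j's. Collect the n equations into a matrix system V a = ℓ, where row i of V is v_i (expressed in the standard basis). Since V is invertible (lower-triangular with 1s on the diagonal, up to permutation), solve by back-substitution:
  V =
[[1, 0, 0],
 [0, 1, 0],
 [-1, 1, 1]]
  V a = (0, -2, -6)
Solving gives a = (0, -2, -4).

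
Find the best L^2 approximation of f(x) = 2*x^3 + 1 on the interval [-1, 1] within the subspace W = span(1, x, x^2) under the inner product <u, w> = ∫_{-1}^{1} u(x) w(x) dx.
g(x) = 6*x/5 + 1

The best approximation g ∈ W is the orthogonal projection of f onto W. Writing g = a_0 + a_1 x + a_2 x^2, the coefficients solve the normal equations G · a = b where
  G_{ij} = <φ_i, φ_j> and b_i = <f, φ_i>, with φ_0 = 1, φ_1 = x, φ_2 = x^2.
G =
  [2, 0, 2/3]
  [0, 2/3, 0]
  [2/3, 0, 2/5],
b = (2, 4/5, 2/3).
Solving gives a_0 = 1, a_1 = 6/5, a_2 = 0, so
  g(x) = 6*x/5 + 1.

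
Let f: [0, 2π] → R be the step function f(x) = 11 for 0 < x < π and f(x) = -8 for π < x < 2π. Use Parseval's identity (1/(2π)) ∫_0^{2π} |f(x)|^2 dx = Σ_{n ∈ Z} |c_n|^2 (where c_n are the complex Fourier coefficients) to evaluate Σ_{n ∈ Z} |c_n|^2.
Σ |c_n|^2 = 185/2

Parseval equates the L^2 energy of f (normalised by 1/(2π)) with the ℓ^2 sum of its Fourier coefficients: (1/(2π)) ∫_0^{2π} |f|^2 = Σ |c_n|^2.
Compute the left side: (1/(2π)) [∫_0^π 11^2 dx + ∫_π^{2π} (-8)^2 dx] = (1/(2π)) · (121π + 64π) = (121 + 64)/2 = 185/2.
So Σ_{n ∈ Z} |c_n|^2 = 185/2.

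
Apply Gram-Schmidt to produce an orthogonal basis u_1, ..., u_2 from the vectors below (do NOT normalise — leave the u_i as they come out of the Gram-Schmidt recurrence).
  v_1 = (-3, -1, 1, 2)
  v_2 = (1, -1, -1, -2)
Orthogonal basis:
  u_1 = (-3, -1, 1, 2)
  u_2 = (-2/5, -22/15, -8/15, -16/15)

Apply the Gram-Schmidt recurrence
  u_1 = v_1
  u_i = v_i − Σ_{j<i} ((v_i · u_j) / (u_j · u_j)) · u_j.

Step by step this gives:
  u_1 = (-3, -1, 1, 2)
  u_2 = (-2/5, -22/15, -8/15, -16/15)

Orthogonality check:
  u_2 · u_1 = 0 (should be 0)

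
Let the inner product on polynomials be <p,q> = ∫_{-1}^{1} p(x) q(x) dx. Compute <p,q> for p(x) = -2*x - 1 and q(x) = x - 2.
<p,q> = 8/3

Expand the product: p(x)·q(x) = -2*x^2 + 3*x + 2.
∫_{-1}^{1} of each monomial x^k gives [2/(k+1) if k even, 0 if k odd]. Integrating term-by-term (or equivalently evaluating the antiderivative F(x) = -2*x^3/3 + 3*x^2/2 + 2*x at the endpoints):
  F(1) − F(−1) = 17/6 − (1/6) = 8/3.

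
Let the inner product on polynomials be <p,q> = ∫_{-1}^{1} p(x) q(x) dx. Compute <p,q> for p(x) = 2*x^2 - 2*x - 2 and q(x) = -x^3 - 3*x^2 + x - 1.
<p,q> = 56/15

Expand the product: p(x)·q(x) = -2*x^5 - 4*x^4 + 10*x^3 + 2*x^2 + 2.
∫_{-1}^{1} of each monomial x^k gives [2/(k+1) if k even, 0 if k odd]. Integrating term-by-term (or equivalently evaluating the antiderivative F(x) = -x^6/3 - 4*x^5/5 + 5*x^4/2 + 2*x^3/3 + 2*x at the endpoints):
  F(1) − F(−1) = 121/30 − (3/10) = 56/15.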